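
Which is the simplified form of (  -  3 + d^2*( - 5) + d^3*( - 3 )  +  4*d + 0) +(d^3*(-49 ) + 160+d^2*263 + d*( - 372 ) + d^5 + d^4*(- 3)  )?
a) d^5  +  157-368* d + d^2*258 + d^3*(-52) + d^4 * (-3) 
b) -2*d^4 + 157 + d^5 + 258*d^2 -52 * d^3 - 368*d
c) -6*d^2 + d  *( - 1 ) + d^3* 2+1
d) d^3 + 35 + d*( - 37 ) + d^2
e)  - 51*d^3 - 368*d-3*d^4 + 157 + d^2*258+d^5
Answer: a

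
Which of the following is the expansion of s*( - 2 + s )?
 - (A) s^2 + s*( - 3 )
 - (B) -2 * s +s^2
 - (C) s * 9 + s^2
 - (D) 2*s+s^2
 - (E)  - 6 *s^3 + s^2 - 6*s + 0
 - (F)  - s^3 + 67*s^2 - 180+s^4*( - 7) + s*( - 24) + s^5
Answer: B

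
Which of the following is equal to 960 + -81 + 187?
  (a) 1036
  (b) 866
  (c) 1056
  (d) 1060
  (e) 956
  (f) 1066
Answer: f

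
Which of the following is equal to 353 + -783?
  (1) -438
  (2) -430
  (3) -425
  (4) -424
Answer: 2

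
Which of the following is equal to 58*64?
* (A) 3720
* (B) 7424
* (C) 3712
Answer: C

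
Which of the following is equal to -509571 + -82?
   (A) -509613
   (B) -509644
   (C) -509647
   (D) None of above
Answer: D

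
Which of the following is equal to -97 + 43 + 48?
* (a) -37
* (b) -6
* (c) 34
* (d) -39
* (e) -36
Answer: b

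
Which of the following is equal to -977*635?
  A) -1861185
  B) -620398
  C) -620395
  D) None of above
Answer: C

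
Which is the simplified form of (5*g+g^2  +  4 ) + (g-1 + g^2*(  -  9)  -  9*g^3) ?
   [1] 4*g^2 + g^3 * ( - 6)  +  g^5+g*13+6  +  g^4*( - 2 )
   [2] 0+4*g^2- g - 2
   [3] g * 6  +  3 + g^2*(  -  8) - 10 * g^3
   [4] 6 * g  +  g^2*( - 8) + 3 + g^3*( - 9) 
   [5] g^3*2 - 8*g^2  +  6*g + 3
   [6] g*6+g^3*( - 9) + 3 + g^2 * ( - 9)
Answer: 4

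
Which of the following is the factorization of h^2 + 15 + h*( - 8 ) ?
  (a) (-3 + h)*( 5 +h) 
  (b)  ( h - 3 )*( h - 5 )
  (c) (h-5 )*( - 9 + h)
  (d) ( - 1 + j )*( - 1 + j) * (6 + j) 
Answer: b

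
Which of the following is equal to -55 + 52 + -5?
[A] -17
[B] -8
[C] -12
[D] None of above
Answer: B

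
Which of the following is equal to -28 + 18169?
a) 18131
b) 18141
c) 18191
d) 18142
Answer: b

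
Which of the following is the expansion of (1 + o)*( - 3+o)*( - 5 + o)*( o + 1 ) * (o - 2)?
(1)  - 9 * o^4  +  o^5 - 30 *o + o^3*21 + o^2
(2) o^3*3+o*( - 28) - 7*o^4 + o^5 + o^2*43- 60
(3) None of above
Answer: 3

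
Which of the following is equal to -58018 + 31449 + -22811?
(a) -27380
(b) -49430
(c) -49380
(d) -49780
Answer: c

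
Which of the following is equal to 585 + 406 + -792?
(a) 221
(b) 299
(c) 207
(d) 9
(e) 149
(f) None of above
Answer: f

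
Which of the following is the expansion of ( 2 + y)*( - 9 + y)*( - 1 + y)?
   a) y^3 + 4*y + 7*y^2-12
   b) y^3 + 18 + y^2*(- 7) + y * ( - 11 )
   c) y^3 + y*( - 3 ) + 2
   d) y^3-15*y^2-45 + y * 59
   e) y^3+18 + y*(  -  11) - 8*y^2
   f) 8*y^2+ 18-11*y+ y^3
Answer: e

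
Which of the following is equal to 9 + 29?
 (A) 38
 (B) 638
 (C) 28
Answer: A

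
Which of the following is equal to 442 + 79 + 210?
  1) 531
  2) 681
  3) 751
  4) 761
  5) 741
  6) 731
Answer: 6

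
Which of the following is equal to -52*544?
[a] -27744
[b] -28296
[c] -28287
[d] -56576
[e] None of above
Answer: e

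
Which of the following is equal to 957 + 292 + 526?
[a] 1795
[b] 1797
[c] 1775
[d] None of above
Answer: c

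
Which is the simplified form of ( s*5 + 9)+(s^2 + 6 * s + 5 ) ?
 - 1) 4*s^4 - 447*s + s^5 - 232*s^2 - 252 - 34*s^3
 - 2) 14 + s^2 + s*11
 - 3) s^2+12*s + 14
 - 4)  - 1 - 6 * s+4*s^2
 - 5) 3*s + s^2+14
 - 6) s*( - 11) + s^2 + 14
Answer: 2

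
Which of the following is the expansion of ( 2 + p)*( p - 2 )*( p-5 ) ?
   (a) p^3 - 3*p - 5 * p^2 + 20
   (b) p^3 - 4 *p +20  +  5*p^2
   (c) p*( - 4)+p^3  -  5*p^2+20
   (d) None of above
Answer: c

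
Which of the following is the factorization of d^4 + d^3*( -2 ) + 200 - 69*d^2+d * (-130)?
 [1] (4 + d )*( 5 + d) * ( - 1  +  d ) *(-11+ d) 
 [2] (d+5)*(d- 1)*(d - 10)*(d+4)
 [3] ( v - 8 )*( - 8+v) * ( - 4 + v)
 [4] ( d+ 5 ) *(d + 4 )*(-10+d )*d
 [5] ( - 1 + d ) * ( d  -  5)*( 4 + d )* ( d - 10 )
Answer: 2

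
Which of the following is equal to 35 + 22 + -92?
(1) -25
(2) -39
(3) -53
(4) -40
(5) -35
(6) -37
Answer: 5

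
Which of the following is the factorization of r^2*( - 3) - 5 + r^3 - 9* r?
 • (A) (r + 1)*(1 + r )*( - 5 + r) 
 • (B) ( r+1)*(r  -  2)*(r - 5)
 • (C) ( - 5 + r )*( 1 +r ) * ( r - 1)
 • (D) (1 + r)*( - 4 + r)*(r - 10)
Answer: A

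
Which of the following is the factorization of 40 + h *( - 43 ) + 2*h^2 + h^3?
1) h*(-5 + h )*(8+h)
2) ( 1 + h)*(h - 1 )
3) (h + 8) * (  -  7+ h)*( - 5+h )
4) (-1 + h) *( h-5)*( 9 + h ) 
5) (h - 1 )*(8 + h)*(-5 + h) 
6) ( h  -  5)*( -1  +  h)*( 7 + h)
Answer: 5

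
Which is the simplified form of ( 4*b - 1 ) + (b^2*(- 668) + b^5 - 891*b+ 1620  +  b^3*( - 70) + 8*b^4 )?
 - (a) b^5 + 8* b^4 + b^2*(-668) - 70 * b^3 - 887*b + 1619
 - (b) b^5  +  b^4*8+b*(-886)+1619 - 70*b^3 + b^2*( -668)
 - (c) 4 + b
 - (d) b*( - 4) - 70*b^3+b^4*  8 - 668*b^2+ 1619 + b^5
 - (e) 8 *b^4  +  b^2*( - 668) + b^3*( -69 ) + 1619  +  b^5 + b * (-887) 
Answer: a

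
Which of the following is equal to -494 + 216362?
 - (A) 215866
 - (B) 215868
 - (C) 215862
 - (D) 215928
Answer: B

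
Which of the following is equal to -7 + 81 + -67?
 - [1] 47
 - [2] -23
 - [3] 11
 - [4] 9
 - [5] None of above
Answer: 5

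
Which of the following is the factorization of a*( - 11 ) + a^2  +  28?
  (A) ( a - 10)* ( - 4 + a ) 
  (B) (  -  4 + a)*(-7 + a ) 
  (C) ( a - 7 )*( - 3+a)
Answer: B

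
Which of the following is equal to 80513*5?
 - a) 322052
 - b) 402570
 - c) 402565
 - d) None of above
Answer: c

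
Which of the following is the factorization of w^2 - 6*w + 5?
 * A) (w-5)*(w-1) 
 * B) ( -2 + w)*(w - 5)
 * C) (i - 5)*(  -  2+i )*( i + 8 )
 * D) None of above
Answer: A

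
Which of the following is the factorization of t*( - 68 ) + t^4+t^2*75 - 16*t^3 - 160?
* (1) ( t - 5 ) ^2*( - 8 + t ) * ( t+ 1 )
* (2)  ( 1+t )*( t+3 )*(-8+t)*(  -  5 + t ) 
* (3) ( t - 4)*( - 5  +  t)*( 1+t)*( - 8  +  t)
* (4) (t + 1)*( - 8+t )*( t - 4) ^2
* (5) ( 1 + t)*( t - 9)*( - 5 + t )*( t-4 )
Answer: 3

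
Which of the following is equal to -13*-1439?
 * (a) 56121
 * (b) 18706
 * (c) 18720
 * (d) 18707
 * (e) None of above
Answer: d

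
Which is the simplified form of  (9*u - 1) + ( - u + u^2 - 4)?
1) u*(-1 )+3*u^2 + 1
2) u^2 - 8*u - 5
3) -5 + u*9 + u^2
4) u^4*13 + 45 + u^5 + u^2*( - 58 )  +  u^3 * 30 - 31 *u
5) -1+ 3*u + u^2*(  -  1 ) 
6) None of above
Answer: 6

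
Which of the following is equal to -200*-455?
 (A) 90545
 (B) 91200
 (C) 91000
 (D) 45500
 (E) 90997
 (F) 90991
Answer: C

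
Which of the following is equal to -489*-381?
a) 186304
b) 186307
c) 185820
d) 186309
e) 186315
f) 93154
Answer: d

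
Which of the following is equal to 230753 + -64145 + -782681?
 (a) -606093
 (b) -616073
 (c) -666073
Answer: b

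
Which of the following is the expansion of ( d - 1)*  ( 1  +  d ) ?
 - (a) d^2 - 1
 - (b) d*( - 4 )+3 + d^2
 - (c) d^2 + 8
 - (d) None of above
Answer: a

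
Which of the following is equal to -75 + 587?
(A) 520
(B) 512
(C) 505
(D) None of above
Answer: B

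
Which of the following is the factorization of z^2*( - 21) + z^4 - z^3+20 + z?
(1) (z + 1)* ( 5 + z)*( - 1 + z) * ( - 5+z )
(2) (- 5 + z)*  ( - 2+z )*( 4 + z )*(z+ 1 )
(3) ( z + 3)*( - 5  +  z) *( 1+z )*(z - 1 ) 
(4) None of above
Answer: 4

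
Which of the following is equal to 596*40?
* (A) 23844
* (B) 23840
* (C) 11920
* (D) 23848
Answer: B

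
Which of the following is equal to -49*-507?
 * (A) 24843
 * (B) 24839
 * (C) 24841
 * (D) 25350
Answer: A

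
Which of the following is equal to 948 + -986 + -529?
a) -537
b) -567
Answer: b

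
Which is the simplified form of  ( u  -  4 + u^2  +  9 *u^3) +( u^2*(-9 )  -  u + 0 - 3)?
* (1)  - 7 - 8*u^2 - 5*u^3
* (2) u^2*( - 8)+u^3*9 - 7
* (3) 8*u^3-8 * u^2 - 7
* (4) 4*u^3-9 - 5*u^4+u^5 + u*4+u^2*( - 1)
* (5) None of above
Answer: 2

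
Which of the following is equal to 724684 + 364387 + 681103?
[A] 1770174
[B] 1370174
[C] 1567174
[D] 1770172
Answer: A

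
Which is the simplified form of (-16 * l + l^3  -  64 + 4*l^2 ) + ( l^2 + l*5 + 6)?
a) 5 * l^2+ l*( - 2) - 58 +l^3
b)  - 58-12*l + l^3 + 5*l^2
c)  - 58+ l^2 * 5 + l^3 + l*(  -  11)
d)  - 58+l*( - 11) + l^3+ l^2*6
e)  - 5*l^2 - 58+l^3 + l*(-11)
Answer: c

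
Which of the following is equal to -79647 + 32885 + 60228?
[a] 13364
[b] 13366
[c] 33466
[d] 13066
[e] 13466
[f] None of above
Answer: e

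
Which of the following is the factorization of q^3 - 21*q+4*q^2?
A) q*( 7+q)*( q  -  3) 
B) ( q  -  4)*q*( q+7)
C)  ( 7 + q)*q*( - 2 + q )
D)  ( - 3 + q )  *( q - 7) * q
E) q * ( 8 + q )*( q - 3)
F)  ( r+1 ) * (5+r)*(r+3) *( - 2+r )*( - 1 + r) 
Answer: A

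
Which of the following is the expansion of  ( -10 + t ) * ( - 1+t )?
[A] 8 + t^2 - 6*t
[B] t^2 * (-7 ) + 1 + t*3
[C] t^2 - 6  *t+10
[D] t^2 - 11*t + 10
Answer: D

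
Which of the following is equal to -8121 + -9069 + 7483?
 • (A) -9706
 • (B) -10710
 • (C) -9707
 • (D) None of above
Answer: C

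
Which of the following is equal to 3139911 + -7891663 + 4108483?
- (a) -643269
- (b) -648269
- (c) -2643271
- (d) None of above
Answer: a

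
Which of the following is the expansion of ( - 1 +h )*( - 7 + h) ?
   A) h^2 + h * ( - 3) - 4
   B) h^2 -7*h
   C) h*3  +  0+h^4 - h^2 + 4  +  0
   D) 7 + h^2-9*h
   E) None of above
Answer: E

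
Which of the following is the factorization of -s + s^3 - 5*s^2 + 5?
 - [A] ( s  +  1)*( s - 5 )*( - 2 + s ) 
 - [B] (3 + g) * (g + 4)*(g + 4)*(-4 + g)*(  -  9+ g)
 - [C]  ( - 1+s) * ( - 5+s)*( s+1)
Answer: C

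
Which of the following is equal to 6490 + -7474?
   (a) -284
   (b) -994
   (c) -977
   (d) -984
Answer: d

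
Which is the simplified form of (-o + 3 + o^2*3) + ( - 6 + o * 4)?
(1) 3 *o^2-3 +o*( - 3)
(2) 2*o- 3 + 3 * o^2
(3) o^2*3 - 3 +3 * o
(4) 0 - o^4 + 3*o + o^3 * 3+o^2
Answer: 3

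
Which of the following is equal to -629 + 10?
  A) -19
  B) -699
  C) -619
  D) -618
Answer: C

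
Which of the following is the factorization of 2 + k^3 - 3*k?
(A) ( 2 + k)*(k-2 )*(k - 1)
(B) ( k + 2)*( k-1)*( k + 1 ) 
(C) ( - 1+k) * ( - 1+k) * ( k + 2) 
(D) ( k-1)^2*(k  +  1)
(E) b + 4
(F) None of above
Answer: C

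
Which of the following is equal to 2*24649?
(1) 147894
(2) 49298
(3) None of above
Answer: 2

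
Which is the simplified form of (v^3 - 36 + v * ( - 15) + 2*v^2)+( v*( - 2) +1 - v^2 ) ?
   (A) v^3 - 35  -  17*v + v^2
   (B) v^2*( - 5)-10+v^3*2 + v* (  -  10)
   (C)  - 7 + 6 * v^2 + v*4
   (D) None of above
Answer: A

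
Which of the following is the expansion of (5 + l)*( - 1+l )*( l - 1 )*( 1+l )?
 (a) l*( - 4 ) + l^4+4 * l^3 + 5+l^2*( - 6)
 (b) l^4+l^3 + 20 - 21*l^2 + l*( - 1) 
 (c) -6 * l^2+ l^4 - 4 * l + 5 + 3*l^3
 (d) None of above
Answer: a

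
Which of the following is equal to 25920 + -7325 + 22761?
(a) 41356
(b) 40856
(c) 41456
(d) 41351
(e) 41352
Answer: a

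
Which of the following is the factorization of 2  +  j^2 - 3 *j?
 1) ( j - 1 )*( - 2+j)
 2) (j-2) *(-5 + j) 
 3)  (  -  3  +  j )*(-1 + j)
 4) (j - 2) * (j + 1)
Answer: 1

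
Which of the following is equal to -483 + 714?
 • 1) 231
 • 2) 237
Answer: 1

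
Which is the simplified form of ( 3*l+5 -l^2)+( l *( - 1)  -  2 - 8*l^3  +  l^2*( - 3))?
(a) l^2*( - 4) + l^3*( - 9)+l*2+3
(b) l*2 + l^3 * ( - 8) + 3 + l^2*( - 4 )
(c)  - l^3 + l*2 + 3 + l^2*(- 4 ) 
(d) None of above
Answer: b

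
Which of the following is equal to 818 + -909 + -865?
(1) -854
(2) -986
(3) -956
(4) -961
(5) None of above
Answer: 3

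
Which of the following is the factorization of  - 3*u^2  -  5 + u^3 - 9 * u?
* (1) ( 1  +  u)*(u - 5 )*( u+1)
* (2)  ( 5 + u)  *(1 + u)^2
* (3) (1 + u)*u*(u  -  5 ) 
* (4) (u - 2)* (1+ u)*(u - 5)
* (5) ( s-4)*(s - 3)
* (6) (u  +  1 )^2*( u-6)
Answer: 1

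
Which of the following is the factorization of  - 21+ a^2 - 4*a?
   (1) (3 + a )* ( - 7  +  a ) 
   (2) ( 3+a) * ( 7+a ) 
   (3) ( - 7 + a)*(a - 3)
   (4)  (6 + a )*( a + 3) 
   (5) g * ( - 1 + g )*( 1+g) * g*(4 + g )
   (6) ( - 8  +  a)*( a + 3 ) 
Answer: 1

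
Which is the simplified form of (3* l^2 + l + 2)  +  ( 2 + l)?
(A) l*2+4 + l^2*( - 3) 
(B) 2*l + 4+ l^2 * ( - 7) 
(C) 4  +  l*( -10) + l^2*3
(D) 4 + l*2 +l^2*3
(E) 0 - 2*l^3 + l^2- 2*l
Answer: D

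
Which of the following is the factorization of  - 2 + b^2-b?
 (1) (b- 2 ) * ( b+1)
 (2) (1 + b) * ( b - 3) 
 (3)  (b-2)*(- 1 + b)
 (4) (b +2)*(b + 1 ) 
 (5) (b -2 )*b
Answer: 1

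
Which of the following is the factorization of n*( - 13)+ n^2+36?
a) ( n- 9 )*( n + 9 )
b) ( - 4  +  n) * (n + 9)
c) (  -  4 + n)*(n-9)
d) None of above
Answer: c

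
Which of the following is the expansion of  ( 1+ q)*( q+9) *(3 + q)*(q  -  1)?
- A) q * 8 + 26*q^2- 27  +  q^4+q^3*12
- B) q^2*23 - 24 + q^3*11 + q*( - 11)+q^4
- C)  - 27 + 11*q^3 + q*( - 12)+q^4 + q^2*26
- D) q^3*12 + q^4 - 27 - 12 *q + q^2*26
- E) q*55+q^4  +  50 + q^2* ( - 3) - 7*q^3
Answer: D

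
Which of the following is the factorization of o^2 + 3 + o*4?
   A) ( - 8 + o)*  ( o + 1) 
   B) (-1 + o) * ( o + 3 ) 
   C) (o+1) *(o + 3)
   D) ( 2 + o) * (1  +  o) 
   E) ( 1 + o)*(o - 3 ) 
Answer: C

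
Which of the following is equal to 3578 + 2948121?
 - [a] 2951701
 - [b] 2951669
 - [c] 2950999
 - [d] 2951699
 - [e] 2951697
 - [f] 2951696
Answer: d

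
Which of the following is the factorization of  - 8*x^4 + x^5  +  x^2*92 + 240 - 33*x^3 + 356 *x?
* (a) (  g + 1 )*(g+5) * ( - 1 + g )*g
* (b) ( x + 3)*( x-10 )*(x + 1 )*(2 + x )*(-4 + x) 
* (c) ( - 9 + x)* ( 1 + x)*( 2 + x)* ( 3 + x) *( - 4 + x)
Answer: b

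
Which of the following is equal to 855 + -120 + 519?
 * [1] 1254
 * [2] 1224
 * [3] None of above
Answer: 1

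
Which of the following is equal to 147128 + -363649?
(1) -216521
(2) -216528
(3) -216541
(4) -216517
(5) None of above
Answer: 1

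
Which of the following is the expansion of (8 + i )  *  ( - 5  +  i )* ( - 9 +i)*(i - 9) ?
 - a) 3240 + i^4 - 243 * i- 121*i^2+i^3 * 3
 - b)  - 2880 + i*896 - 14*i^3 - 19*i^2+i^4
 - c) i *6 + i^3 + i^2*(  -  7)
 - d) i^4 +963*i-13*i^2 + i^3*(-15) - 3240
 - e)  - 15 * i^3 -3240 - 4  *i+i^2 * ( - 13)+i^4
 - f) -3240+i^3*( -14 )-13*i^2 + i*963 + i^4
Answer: d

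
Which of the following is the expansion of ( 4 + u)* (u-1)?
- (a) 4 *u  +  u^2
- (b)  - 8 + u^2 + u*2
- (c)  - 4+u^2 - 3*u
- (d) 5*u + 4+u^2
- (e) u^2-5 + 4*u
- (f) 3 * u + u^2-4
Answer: f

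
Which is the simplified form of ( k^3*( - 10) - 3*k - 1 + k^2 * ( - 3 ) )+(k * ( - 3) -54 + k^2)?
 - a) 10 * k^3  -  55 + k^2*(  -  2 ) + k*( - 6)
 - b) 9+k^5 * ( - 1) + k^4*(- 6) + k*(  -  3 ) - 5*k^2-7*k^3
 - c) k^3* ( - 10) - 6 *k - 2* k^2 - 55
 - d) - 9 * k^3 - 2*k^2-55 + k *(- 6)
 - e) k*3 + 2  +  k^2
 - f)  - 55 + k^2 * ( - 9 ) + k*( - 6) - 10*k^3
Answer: c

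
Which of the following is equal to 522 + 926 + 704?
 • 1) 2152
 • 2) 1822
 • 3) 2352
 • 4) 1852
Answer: 1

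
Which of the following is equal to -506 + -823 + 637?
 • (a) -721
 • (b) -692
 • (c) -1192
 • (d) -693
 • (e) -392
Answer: b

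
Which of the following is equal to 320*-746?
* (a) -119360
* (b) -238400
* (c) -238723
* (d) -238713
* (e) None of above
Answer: e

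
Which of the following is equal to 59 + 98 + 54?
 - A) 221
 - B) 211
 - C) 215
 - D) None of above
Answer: B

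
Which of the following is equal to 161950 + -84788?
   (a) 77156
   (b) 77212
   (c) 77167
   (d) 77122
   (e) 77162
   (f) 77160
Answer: e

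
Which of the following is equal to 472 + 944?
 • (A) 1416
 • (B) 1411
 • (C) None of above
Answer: A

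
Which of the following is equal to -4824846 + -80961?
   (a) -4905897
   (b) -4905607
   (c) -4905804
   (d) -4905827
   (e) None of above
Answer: e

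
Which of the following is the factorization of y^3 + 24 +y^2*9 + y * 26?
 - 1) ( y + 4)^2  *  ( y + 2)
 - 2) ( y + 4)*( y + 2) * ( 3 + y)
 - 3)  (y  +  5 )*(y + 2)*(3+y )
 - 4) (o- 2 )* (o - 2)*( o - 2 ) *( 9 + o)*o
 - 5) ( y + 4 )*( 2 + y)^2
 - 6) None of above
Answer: 2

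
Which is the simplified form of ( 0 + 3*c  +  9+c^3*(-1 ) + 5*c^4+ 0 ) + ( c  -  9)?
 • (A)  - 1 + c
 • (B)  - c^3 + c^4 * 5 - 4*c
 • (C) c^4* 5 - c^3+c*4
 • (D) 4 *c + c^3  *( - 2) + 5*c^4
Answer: C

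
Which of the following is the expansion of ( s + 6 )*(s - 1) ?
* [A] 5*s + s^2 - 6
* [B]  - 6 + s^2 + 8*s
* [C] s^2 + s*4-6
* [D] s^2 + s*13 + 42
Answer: A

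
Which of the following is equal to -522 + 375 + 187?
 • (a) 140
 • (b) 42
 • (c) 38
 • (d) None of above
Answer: d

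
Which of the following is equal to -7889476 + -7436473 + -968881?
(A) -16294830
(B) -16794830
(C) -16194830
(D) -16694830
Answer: A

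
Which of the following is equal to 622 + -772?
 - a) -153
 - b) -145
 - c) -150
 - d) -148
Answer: c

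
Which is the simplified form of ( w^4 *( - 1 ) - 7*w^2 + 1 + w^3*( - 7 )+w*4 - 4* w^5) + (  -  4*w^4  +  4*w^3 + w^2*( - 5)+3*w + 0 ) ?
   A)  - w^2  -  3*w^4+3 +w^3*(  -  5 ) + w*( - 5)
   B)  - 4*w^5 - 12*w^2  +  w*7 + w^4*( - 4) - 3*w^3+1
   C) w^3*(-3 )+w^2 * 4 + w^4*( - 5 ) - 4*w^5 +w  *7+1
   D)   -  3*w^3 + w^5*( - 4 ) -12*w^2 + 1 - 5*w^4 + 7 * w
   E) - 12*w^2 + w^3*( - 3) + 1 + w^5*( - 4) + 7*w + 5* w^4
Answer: D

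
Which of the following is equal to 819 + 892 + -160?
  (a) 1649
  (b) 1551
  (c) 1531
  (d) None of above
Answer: b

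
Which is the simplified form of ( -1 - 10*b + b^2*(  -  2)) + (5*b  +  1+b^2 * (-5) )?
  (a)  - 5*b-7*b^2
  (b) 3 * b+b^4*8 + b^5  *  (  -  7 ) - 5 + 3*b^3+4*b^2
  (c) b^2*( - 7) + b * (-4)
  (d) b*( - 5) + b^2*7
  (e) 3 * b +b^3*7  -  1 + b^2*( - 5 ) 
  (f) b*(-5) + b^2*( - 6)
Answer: a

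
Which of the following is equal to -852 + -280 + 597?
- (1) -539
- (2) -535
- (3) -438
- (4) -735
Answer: 2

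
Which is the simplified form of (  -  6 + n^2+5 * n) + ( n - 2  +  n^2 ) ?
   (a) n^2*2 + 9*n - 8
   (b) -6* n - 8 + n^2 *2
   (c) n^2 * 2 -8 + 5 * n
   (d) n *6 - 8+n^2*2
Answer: d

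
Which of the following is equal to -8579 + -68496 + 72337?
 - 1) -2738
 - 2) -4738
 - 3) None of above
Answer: 2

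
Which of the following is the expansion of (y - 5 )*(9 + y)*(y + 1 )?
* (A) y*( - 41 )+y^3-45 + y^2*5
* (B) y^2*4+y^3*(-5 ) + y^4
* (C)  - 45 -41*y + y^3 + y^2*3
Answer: A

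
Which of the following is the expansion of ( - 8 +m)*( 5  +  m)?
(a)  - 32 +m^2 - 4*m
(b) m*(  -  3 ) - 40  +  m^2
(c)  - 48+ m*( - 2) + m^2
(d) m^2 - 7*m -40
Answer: b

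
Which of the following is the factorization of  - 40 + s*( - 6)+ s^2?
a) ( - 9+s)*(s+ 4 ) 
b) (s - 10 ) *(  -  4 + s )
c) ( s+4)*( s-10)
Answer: c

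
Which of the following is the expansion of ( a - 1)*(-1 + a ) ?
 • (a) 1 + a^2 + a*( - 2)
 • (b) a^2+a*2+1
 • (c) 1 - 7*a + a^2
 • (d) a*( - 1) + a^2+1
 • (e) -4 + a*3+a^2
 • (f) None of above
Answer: a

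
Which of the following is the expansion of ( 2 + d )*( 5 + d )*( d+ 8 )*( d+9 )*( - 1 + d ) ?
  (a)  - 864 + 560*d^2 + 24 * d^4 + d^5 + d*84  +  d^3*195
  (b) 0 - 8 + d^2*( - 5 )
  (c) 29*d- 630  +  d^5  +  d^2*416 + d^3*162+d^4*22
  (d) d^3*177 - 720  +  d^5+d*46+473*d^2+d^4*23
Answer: d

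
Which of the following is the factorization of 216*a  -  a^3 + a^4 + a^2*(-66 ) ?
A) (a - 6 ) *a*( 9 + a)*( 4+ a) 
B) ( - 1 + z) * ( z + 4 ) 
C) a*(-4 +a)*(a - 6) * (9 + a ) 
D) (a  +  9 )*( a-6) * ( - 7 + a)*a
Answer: C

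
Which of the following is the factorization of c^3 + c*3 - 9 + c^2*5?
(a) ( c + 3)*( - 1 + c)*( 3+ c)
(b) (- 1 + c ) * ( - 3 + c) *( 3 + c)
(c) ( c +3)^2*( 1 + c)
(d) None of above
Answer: a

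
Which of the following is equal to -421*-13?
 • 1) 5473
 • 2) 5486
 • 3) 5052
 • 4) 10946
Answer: 1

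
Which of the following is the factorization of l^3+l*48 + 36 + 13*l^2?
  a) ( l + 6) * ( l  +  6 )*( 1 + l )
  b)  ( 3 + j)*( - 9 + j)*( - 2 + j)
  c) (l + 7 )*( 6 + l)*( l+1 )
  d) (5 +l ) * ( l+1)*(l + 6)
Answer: a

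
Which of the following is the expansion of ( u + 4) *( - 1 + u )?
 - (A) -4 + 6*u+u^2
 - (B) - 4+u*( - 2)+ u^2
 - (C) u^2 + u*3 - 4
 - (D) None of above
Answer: C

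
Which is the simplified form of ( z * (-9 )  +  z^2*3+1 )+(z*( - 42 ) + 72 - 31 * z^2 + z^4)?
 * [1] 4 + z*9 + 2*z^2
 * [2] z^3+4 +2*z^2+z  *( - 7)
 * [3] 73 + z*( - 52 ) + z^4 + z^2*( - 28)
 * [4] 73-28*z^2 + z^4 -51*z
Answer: 4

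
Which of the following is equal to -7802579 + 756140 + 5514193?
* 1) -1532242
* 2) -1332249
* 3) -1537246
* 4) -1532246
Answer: 4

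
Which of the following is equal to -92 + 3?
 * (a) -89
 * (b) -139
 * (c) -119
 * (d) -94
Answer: a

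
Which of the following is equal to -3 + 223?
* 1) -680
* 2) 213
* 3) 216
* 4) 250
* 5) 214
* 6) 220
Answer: 6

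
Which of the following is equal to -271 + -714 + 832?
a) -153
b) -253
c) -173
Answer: a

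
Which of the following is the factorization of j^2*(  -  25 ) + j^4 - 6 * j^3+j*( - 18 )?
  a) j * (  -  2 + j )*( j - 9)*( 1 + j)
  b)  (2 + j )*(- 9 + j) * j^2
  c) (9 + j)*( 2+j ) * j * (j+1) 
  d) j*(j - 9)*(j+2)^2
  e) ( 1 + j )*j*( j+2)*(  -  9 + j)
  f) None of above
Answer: e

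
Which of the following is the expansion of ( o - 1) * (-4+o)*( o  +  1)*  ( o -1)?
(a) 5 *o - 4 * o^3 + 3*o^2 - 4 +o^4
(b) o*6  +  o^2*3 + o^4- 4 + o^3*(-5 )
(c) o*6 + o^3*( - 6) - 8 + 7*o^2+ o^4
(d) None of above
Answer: d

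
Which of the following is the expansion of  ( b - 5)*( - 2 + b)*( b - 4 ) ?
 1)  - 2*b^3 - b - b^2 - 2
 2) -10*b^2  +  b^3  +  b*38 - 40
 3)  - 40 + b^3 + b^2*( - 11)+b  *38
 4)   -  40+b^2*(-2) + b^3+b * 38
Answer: 3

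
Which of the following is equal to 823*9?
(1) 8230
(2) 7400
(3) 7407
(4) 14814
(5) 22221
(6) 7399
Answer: 3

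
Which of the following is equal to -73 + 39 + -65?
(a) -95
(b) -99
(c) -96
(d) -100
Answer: b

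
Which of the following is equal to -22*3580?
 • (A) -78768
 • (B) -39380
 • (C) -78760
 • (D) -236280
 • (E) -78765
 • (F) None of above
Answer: C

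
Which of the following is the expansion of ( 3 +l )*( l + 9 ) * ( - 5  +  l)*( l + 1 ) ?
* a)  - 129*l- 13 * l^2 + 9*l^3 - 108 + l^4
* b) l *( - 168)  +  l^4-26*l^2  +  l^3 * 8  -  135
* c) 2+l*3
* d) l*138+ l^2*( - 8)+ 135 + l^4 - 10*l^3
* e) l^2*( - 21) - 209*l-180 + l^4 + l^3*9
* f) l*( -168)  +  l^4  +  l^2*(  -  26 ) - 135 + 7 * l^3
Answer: b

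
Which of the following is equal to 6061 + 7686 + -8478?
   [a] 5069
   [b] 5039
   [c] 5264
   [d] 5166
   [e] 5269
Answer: e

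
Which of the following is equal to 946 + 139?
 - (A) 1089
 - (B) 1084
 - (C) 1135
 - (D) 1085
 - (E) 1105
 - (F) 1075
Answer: D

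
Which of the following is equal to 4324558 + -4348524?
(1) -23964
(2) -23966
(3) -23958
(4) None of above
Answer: 2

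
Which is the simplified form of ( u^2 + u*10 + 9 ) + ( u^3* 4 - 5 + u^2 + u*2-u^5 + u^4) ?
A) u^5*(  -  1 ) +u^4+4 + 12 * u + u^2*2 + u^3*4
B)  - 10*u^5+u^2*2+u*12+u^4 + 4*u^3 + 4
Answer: A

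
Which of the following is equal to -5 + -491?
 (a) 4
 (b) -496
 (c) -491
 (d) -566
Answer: b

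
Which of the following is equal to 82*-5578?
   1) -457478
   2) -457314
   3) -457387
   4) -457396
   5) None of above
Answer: 4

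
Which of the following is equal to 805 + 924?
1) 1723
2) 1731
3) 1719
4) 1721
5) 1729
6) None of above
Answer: 5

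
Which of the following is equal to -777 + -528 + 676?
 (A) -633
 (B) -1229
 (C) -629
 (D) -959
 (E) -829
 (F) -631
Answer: C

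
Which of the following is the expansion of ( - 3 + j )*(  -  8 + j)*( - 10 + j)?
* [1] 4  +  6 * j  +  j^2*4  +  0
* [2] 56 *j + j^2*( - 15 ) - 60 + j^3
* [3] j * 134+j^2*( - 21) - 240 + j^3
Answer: 3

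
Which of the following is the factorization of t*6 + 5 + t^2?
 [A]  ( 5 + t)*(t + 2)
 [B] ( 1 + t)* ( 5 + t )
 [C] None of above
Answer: B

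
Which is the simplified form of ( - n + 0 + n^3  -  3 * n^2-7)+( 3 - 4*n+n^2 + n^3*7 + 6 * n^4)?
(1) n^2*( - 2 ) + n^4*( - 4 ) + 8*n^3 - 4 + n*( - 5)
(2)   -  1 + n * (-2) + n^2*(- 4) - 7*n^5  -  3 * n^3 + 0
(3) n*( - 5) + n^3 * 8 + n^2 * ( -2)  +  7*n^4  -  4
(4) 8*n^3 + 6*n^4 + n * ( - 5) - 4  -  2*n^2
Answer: 4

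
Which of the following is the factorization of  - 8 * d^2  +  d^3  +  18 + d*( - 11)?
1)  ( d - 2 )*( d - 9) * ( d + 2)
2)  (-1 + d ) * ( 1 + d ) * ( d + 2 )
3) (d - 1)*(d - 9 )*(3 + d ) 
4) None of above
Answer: 4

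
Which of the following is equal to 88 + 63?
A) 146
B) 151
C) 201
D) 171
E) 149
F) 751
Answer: B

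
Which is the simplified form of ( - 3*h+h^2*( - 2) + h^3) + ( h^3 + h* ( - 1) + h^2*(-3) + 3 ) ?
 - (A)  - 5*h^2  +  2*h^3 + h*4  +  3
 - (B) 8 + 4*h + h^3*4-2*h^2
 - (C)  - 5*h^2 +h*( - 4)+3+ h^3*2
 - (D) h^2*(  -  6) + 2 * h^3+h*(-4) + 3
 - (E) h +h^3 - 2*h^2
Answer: C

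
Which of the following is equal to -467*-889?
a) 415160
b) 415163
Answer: b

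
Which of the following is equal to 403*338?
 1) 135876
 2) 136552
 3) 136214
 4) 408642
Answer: 3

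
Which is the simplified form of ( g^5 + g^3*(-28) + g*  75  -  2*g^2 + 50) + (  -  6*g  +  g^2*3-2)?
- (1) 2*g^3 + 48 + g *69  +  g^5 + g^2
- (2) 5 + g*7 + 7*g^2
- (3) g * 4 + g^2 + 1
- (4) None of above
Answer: 4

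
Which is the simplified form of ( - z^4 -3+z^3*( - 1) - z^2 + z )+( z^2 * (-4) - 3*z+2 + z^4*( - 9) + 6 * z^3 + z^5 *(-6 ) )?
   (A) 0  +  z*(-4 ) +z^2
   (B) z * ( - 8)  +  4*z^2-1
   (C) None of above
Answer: C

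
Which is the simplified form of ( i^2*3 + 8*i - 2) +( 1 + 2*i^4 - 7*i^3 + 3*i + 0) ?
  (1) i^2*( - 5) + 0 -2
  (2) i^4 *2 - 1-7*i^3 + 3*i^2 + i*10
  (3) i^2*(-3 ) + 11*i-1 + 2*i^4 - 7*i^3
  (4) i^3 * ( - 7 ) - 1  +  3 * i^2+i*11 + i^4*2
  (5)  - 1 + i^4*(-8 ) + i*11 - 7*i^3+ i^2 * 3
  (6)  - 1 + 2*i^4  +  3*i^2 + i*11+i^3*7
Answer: 4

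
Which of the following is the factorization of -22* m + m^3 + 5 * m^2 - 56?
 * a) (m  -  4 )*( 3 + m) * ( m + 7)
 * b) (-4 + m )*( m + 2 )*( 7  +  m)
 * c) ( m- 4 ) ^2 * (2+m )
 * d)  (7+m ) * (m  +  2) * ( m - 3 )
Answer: b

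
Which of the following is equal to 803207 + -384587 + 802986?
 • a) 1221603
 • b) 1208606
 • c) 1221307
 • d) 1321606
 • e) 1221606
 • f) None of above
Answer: e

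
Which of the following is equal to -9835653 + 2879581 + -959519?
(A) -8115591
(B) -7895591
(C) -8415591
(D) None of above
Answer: D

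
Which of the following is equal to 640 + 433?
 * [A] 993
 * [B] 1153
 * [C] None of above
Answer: C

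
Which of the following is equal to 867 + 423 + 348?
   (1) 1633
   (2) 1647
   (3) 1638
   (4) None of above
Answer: 3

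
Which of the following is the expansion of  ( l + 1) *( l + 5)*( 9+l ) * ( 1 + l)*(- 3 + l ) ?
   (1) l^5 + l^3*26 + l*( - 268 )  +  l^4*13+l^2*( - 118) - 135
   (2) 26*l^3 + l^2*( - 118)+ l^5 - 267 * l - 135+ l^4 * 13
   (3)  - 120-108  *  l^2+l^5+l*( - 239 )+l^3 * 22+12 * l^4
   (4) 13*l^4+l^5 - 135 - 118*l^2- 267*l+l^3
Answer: 2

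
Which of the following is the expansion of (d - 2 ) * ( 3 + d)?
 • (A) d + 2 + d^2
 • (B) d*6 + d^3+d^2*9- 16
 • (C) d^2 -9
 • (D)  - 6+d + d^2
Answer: D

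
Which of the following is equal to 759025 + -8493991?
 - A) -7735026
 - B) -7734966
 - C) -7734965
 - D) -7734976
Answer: B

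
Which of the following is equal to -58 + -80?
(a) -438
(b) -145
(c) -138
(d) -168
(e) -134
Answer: c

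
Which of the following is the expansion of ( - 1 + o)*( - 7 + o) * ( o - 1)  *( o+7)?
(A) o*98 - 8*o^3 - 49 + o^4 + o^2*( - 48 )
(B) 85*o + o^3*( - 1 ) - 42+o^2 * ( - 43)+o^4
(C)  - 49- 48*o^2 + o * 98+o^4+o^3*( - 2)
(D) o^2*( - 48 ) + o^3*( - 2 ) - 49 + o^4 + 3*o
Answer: C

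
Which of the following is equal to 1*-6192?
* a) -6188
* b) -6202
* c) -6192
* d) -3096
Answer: c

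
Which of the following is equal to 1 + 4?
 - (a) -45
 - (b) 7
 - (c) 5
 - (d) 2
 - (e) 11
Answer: c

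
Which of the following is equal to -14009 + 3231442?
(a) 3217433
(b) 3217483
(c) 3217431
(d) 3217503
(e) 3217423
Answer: a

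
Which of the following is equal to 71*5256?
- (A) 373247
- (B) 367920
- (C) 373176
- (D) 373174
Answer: C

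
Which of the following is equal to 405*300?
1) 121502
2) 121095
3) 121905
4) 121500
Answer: 4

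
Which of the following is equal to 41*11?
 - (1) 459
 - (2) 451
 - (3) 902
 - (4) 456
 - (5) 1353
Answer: 2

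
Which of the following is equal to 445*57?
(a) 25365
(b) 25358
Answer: a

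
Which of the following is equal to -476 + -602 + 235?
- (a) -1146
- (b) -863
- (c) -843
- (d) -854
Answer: c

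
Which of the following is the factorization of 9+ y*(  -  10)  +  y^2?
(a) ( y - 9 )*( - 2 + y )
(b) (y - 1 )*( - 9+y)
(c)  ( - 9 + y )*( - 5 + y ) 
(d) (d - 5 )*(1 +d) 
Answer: b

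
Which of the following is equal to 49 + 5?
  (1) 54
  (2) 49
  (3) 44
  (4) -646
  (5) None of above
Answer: 1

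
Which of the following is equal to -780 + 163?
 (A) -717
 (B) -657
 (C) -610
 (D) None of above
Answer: D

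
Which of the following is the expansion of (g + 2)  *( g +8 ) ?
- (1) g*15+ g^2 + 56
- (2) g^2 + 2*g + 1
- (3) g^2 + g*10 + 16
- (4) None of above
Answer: 3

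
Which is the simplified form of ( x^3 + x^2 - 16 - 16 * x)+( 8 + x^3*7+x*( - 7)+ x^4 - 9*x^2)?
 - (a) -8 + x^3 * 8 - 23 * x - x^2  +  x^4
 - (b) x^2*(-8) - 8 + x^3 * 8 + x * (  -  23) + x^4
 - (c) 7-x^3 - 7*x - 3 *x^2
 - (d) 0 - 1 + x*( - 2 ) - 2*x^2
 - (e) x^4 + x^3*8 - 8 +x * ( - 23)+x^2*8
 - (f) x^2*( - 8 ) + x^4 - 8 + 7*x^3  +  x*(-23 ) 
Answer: b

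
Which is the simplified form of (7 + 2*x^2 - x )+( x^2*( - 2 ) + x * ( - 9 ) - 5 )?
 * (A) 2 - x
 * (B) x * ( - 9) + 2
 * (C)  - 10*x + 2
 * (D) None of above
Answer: C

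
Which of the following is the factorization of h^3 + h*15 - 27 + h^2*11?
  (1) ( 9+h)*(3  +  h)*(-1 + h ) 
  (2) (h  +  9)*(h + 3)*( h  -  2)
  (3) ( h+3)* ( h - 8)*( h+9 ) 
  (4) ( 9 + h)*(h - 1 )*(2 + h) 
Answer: 1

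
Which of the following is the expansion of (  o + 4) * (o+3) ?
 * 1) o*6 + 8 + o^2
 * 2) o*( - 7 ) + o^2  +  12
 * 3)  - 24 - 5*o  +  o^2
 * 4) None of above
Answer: 4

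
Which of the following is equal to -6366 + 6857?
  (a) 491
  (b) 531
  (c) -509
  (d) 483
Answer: a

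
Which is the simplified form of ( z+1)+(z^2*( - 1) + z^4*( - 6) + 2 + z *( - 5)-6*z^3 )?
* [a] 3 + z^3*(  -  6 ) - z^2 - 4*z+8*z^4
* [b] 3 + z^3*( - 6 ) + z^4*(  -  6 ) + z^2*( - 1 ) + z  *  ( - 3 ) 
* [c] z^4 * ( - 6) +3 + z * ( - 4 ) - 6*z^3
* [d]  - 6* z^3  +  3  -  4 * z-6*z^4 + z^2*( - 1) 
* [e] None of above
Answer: d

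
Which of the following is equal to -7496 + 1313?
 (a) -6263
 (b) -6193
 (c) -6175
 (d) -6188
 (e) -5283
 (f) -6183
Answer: f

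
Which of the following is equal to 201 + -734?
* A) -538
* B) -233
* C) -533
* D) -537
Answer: C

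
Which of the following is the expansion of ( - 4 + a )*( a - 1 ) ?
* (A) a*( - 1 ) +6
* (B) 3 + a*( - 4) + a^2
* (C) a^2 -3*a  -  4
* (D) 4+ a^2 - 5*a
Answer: D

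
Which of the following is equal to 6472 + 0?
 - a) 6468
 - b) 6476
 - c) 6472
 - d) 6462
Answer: c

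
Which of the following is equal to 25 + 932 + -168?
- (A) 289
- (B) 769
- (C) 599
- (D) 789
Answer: D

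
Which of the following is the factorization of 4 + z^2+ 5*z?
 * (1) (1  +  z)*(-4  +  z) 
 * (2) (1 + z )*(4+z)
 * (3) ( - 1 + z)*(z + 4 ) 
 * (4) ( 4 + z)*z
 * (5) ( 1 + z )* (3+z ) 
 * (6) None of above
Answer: 2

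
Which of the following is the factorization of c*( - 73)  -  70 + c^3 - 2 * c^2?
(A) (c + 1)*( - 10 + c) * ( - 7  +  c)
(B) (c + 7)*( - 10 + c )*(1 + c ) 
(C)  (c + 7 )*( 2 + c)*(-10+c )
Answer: B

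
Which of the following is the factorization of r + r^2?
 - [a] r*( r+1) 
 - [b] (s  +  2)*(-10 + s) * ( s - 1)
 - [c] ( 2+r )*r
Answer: a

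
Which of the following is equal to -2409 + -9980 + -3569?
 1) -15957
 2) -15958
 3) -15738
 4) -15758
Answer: 2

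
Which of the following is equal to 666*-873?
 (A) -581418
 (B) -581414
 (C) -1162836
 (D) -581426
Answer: A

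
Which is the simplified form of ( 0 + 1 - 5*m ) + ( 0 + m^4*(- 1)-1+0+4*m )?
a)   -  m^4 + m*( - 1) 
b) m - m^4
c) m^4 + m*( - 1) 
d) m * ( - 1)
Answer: a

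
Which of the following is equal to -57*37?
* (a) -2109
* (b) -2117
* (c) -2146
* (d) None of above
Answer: a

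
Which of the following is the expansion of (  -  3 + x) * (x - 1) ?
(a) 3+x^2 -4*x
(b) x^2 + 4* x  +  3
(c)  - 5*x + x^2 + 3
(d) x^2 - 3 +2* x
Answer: a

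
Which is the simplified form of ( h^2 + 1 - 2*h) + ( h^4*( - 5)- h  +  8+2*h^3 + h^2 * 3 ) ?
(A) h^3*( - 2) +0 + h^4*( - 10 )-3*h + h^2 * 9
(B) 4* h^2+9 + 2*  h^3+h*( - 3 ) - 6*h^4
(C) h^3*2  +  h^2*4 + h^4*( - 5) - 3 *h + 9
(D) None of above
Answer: C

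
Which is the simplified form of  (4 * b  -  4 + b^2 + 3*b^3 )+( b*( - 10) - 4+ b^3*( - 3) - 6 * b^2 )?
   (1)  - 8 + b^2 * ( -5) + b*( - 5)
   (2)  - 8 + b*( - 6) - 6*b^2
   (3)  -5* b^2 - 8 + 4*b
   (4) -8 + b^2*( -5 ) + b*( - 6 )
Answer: 4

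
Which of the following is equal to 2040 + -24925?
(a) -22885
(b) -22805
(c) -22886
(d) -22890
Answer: a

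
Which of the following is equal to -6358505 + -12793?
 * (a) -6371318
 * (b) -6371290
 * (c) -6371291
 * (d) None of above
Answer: d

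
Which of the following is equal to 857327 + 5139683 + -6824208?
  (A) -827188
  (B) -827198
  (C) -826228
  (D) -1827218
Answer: B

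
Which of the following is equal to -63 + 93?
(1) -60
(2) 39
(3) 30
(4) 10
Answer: 3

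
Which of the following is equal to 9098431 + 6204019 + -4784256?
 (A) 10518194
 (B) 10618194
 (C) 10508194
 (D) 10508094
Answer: A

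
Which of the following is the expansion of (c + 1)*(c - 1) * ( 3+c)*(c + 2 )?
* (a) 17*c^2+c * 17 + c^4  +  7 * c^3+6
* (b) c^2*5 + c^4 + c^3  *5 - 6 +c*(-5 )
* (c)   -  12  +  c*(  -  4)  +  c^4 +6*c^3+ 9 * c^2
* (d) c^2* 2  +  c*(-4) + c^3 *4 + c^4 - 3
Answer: b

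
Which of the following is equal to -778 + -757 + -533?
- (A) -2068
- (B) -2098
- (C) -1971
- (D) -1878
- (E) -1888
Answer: A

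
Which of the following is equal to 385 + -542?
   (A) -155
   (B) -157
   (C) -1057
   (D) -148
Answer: B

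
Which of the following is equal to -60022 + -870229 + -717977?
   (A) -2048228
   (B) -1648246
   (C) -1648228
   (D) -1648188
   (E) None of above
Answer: C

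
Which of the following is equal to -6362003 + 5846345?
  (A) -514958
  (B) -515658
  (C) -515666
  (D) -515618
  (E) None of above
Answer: B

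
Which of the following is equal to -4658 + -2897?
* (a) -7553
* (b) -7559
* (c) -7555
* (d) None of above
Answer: c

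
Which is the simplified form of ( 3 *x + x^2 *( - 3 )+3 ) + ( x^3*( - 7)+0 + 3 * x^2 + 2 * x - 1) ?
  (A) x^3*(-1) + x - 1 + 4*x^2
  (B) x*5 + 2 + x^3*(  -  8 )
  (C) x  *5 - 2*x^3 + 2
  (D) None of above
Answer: D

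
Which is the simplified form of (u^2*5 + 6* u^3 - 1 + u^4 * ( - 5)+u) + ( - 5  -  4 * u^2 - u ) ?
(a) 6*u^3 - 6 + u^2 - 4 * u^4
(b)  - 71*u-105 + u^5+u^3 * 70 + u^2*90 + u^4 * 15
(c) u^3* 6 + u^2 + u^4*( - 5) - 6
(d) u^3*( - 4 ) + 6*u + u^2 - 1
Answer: c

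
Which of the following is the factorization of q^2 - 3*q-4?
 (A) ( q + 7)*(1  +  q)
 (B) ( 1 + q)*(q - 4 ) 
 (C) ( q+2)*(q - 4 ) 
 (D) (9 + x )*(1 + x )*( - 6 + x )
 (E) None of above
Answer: B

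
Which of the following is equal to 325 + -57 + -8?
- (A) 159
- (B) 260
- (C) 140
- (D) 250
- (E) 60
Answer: B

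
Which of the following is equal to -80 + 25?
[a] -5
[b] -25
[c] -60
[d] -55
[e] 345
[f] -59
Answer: d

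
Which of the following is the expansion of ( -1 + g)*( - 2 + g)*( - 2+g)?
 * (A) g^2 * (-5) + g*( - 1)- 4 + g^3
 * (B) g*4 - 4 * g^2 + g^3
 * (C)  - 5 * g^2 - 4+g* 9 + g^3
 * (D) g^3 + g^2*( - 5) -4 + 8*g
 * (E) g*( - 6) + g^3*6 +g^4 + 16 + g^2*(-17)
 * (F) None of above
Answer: D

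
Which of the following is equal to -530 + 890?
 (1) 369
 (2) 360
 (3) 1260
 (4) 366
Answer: 2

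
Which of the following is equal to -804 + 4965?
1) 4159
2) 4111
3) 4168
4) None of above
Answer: 4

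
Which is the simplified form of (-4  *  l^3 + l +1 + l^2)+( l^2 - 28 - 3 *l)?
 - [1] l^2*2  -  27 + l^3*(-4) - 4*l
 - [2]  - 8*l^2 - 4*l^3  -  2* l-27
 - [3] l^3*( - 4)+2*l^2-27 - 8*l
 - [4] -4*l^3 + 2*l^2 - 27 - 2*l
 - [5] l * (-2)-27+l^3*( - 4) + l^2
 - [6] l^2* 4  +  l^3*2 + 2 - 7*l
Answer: 4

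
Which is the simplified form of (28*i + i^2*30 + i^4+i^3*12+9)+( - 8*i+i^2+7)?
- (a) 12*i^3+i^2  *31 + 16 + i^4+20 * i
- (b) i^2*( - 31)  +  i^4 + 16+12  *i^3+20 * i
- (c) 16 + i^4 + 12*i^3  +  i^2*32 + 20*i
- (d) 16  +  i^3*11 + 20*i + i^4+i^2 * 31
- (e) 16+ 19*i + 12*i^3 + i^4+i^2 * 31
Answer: a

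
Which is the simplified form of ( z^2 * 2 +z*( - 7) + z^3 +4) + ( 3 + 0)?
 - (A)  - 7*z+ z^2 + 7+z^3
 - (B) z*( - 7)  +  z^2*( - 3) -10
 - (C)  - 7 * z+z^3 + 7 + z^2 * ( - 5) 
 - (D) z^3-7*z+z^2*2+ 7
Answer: D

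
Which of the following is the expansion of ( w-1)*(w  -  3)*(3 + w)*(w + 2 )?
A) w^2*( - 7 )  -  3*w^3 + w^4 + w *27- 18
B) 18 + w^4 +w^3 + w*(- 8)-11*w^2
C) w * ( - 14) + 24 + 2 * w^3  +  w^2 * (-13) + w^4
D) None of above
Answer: D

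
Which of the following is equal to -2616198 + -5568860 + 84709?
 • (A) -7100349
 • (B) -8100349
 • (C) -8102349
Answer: B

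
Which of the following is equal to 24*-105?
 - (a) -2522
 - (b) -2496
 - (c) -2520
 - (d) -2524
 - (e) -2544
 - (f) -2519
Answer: c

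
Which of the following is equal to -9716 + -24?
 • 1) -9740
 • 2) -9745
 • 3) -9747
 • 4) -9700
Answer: 1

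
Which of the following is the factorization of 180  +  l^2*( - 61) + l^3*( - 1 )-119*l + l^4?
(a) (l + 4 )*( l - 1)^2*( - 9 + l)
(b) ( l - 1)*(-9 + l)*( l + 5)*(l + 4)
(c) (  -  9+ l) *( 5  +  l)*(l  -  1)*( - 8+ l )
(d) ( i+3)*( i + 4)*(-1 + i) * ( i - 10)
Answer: b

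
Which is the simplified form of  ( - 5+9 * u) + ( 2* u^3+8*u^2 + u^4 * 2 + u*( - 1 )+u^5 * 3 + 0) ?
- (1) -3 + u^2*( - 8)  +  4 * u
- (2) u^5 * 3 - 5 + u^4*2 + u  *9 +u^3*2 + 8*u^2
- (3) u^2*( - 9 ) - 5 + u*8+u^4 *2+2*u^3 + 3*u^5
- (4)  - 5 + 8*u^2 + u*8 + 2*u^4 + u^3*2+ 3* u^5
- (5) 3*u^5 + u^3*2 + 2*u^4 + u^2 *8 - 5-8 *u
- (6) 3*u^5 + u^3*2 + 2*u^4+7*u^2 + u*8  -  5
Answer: 4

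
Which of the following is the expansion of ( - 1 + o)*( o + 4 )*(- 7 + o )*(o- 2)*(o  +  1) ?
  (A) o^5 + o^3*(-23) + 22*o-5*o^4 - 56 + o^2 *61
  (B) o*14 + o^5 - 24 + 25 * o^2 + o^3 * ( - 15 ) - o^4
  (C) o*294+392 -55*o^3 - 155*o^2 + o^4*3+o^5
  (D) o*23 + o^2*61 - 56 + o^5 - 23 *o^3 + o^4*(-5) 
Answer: A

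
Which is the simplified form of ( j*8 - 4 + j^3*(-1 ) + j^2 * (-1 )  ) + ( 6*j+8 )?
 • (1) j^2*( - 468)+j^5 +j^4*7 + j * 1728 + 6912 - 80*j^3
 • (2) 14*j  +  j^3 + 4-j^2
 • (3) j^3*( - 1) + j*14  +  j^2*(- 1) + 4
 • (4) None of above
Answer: 3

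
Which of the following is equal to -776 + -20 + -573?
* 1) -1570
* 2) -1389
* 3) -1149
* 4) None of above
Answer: 4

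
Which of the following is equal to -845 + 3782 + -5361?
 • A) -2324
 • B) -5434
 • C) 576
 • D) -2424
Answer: D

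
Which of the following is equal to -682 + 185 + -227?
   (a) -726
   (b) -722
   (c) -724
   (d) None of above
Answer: c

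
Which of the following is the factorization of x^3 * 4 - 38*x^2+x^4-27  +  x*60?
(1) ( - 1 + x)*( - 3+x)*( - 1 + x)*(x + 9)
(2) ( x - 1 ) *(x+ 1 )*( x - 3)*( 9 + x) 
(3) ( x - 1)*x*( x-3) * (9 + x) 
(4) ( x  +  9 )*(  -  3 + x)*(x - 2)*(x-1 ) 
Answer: 1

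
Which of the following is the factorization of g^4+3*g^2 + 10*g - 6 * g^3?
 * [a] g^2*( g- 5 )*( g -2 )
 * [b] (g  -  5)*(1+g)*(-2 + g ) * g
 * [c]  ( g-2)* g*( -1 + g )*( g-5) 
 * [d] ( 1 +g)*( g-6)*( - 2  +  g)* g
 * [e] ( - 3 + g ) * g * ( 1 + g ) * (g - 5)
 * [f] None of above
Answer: b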